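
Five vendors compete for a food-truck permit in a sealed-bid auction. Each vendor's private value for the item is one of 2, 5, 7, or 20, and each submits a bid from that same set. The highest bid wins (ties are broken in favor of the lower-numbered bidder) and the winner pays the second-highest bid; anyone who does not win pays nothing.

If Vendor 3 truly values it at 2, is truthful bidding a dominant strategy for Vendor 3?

Yes

Check each profile of the others' bids and compare truth against every alternative bid.
Others bid (2, 2, 2, 5): truth gives 0, best alternative gives -3.
Others bid (2, 2, 5, 2): truth gives 0, best alternative gives -3.
Others bid (2, 2, 5, 5): truth gives 0, best alternative gives -3.
Others bid (2, 2, 2, 2): truth gives 0, best alternative gives 0.
Others bid (2, 2, 2, 7): truth gives 0, best alternative gives 0.
Others bid (2, 2, 2, 20): truth gives 0, best alternative gives 0.
(Remaining 250 profiles checked similarly; truth is weakly best in each.)
In every case the truthful bid is at least as good as any alternative, so it is a dominant strategy.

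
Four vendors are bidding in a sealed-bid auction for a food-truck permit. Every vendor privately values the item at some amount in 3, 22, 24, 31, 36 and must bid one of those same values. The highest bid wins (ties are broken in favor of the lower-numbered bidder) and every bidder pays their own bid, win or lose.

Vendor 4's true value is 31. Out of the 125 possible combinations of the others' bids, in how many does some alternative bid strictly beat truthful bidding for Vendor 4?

Others bid (3, 3, 3): truth gives 0; bid 22 gives 9 > 0. Violating.
Others bid (3, 3, 22): truth gives 0; bid 24 gives 7 > 0. Violating.
Others bid (3, 3, 31): truth gives -31; bid 3 gives -3 > -31. Violating.
Others bid (3, 3, 36): truth gives -31; bid 3 gives -3 > -31. Violating.
Others bid (3, 3, 24): truth gives 0; no alternative beats it.
Others bid (3, 22, 24): truth gives 0; no alternative beats it.
(Checking all 125 profiles: 106 have a profitable deviation, 19 do not.)

106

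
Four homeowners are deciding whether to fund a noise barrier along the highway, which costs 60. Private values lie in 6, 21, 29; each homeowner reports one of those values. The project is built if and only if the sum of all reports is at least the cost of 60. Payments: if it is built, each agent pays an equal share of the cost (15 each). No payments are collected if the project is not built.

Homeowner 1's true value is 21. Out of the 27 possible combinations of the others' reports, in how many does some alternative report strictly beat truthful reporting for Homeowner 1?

3

Others report (6, 6, 21): truth gives 0; report 29 gives 6 > 0. Violating.
Others report (6, 21, 6): truth gives 0; report 29 gives 6 > 0. Violating.
Others report (21, 6, 6): truth gives 0; report 29 gives 6 > 0. Violating.
Others report (6, 6, 6): truth gives 0; no alternative beats it.
Others report (6, 6, 29): truth gives 6; no alternative beats it.
(Checking all 27 profiles: 3 have a profitable deviation, 24 do not.)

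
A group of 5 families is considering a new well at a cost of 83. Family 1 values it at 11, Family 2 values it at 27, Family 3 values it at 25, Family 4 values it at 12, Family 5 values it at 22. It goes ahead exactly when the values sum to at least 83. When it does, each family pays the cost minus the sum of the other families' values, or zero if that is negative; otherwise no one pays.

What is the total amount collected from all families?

32

Total value 97 ≥ cost 83, so it is built.
Family 1: others sum to 86; max(0, 83 - 86) = 0.
Family 2: others sum to 70; max(0, 83 - 70) = 13.
Family 3: others sum to 72; max(0, 83 - 72) = 11.
Family 4: others sum to 85; max(0, 83 - 85) = 0.
Family 5: others sum to 75; max(0, 83 - 75) = 8.
Total collected = 0 + 13 + 11 + 0 + 8 = 32.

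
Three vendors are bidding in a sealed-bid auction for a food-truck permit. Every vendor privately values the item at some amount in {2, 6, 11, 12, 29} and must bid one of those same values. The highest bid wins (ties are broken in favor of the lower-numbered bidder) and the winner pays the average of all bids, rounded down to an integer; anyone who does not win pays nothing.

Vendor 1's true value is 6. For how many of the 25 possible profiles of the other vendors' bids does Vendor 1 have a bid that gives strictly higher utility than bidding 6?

1

Others bid (2, 2): truth gives 3; bid 2 gives 4 > 3. Violating.
Others bid (2, 6): truth gives 2; no alternative beats it.
Others bid (2, 11): truth gives 0; no alternative beats it.
(Checking all 25 profiles: 1 has a profitable deviation, 24 do not.)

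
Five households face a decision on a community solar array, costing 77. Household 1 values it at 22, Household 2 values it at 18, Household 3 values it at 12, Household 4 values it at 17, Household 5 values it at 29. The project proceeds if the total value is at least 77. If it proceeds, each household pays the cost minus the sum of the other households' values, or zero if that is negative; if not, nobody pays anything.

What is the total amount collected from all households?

9

Total value 98 ≥ cost 77, so it is built.
Household 1: others sum to 76; max(0, 77 - 76) = 1.
Household 2: others sum to 80; max(0, 77 - 80) = 0.
Household 3: others sum to 86; max(0, 77 - 86) = 0.
Household 4: others sum to 81; max(0, 77 - 81) = 0.
Household 5: others sum to 69; max(0, 77 - 69) = 8.
Total collected = 1 + 0 + 0 + 0 + 8 = 9.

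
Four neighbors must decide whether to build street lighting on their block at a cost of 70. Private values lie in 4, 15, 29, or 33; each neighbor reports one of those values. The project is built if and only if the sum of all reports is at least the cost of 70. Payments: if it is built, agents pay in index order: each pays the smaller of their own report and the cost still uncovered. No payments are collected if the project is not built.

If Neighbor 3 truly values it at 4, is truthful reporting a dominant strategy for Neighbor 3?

Check each profile of the others' reports and compare truth against every alternative report.
Others report (4, 29, 29): truth gives 0, best alternative gives -11.
Others report (4, 29, 33): truth gives 0, best alternative gives -11.
Others report (4, 33, 29): truth gives 0, best alternative gives -11.
Others report (4, 33, 33): truth gives 0, best alternative gives -11.
Others report (15, 15, 29): truth gives 0, best alternative gives -11.
Others report (15, 15, 33): truth gives 0, best alternative gives -11.
(Remaining 58 profiles checked similarly; truth is weakly best in each.)
In every case the truthful report is at least as good as any alternative, so it is a dominant strategy.

Yes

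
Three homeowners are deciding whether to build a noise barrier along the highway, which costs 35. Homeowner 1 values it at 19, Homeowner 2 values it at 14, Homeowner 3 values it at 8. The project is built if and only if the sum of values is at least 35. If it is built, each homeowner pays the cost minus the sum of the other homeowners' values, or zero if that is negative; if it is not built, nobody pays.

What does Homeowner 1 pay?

Total value 41 ≥ cost 35, so the project is built.
The other homeowners' values sum to 22.
Cost minus that sum is 35 - 22 = 13.

13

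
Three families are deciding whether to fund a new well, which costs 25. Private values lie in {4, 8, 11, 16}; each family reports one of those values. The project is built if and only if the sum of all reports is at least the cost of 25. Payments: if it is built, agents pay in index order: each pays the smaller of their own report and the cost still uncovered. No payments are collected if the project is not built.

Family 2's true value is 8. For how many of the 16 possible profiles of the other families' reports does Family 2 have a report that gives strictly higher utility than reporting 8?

Others report (8, 16): truth gives 0; report 4 gives 4 > 0. Violating.
Others report (11, 11): truth gives 0; report 4 gives 4 > 0. Violating.
Others report (11, 16): truth gives 0; report 4 gives 4 > 0. Violating.
Others report (16, 8): truth gives 0; report 4 gives 4 > 0. Violating.
Others report (4, 4): truth gives 0; no alternative beats it.
Others report (4, 8): truth gives 0; no alternative beats it.
(Checking all 16 profiles: 6 have a profitable deviation, 10 do not.)

6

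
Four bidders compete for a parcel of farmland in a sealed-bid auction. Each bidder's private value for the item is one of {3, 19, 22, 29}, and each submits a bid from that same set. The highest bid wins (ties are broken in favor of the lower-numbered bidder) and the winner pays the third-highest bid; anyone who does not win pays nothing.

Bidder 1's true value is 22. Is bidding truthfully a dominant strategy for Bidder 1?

No

Consider the case where Bidder 2 bids 3, Bidder 3 bids 3 and Bidder 4 bids 29.
Truthful bid 22: loses, pays 0, utility 0.
Bid 29 instead: wins, pays 3, utility 22 - 3 = 19.
Since 19 > 0, bidding 29 is strictly better here, so truthful bidding is not dominant.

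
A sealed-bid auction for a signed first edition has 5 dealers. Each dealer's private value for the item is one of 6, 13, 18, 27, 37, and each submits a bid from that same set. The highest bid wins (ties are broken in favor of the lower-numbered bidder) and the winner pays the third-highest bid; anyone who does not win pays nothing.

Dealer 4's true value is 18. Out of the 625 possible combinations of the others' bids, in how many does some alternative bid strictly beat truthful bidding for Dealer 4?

Others bid (6, 6, 6, 27): truth gives 0; bid 27 gives 12 > 0. Violating.
Others bid (6, 6, 6, 37): truth gives 0; bid 37 gives 12 > 0. Violating.
Others bid (6, 6, 13, 27): truth gives 0; bid 27 gives 5 > 0. Violating.
Others bid (6, 6, 13, 37): truth gives 0; bid 37 gives 5 > 0. Violating.
Others bid (6, 6, 6, 6): truth gives 12; no alternative beats it.
Others bid (6, 6, 6, 13): truth gives 12; no alternative beats it.
(Checking all 625 profiles: 64 have a profitable deviation, 561 do not.)

64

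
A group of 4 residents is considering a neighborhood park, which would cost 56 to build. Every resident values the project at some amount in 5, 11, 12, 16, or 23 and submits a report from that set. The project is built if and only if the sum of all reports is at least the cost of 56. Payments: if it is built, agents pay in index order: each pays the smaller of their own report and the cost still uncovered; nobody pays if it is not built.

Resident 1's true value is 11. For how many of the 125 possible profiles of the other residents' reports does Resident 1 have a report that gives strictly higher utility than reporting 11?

Others report (5, 23, 23): truth gives 0; report 5 gives 6 > 0. Violating.
Others report (11, 23, 23): truth gives 0; report 5 gives 6 > 0. Violating.
Others report (12, 16, 23): truth gives 0; report 5 gives 6 > 0. Violating.
Others report (12, 23, 16): truth gives 0; report 5 gives 6 > 0. Violating.
Others report (5, 5, 5): truth gives 0; no alternative beats it.
Others report (5, 5, 11): truth gives 0; no alternative beats it.
(Checking all 125 profiles: 22 have a profitable deviation, 103 do not.)

22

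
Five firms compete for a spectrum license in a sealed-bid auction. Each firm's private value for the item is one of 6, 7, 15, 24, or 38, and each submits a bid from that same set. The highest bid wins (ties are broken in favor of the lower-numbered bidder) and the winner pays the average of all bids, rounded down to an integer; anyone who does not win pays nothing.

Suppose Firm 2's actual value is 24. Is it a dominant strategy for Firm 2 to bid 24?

No

Consider the case where Firm 1 bids 6, Firm 3 bids 6, Firm 4 bids 6 and Firm 5 bids 6.
Truthful bid 24: wins, pays 9, utility 24 - 9 = 15.
Bid 7 instead: wins, pays 6, utility 24 - 6 = 18.
Since 18 > 15, bidding 7 is strictly better here, so truthful bidding is not dominant.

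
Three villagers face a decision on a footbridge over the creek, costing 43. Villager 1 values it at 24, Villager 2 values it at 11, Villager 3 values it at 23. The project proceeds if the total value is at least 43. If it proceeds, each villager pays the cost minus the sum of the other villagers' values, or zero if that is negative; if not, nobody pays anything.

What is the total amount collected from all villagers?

17

Total value 58 ≥ cost 43, so it is built.
Villager 1: others sum to 34; max(0, 43 - 34) = 9.
Villager 2: others sum to 47; max(0, 43 - 47) = 0.
Villager 3: others sum to 35; max(0, 43 - 35) = 8.
Total collected = 9 + 0 + 8 = 17.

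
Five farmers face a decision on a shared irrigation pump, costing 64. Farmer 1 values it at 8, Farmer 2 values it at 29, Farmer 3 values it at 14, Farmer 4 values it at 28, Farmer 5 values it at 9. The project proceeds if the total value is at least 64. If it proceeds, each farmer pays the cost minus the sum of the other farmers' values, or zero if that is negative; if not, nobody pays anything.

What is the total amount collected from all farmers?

9

Total value 88 ≥ cost 64, so it is built.
Farmer 1: others sum to 80; max(0, 64 - 80) = 0.
Farmer 2: others sum to 59; max(0, 64 - 59) = 5.
Farmer 3: others sum to 74; max(0, 64 - 74) = 0.
Farmer 4: others sum to 60; max(0, 64 - 60) = 4.
Farmer 5: others sum to 79; max(0, 64 - 79) = 0.
Total collected = 0 + 5 + 0 + 4 + 0 = 9.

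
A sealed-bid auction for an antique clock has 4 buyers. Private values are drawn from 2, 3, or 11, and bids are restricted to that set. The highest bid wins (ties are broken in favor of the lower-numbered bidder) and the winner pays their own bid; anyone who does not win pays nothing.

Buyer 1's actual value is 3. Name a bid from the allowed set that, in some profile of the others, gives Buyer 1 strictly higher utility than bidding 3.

Suppose Buyer 2 bids 2, Buyer 3 bids 2 and Buyer 4 bids 2.
Bid 3: wins, pays 3, utility 3 - 3 = 0.
Bid 2: wins, pays 2, utility 3 - 2 = 1.
So bidding 2 beats truth here (1 > 0).

2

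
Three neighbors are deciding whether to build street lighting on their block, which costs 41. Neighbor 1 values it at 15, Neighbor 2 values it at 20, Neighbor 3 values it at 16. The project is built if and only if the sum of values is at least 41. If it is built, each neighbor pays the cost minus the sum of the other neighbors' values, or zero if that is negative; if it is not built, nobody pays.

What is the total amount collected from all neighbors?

Total value 51 ≥ cost 41, so it is built.
Neighbor 1: others sum to 36; max(0, 41 - 36) = 5.
Neighbor 2: others sum to 31; max(0, 41 - 31) = 10.
Neighbor 3: others sum to 35; max(0, 41 - 35) = 6.
Total collected = 5 + 10 + 6 = 21.

21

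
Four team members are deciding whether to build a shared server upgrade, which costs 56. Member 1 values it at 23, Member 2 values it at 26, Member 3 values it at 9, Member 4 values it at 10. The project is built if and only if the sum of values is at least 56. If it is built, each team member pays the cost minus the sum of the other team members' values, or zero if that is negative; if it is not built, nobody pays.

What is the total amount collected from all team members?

Total value 68 ≥ cost 56, so it is built.
Member 1: others sum to 45; max(0, 56 - 45) = 11.
Member 2: others sum to 42; max(0, 56 - 42) = 14.
Member 3: others sum to 59; max(0, 56 - 59) = 0.
Member 4: others sum to 58; max(0, 56 - 58) = 0.
Total collected = 11 + 14 + 0 + 0 = 25.

25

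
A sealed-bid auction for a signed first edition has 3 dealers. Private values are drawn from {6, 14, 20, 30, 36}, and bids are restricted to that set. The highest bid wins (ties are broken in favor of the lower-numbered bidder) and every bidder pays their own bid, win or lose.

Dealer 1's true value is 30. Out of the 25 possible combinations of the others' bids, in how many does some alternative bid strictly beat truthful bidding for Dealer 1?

18

Others bid (6, 6): truth gives 0; bid 6 gives 24 > 0. Violating.
Others bid (6, 14): truth gives 0; bid 14 gives 16 > 0. Violating.
Others bid (6, 20): truth gives 0; bid 20 gives 10 > 0. Violating.
Others bid (6, 36): truth gives -30; bid 6 gives -6 > -30. Violating.
Others bid (6, 30): truth gives 0; no alternative beats it.
Others bid (14, 30): truth gives 0; no alternative beats it.
(Checking all 25 profiles: 18 have a profitable deviation, 7 do not.)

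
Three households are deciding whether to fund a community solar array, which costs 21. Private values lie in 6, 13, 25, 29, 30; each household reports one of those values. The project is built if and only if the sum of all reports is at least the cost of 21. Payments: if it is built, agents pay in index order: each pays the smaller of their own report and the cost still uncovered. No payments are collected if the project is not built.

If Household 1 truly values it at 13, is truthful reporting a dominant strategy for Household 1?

Consider the case where Household 2 reports 6 and Household 3 reports 13.
Truthful report 13: project built, pays 13, utility 13 - 13 = 0.
Report 6 instead: project built, pays 6, utility 13 - 6 = 7.
Since 7 > 0, reporting 6 is strictly better here, so truthful reporting is not dominant.

No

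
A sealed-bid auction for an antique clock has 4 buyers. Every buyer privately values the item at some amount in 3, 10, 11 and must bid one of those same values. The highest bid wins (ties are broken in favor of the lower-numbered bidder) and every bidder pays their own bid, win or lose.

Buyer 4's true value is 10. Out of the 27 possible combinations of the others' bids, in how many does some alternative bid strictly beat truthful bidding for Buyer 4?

26

Others bid (3, 3, 10): truth gives -10; bid 11 gives -1 > -10. Violating.
Others bid (3, 3, 11): truth gives -10; bid 3 gives -3 > -10. Violating.
Others bid (3, 10, 3): truth gives -10; bid 11 gives -1 > -10. Violating.
Others bid (3, 10, 10): truth gives -10; bid 11 gives -1 > -10. Violating.
Others bid (3, 3, 3): truth gives 0; no alternative beats it.
(Checking all 27 profiles: 26 have a profitable deviation, 1 does not.)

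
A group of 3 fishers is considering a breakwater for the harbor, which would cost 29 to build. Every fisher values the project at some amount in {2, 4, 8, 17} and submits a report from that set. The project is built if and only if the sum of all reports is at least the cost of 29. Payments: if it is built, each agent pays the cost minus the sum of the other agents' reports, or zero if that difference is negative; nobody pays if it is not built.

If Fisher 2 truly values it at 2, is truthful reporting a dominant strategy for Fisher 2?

Check each profile of the others' reports and compare truth against every alternative report.
Others report (8, 17): truth gives 0, best alternative gives -2.
Others report (17, 8): truth gives 0, best alternative gives -2.
Others report (17, 17): truth gives 2, best alternative gives 2.
Others report (2, 2): truth gives 0, best alternative gives 0.
Others report (2, 4): truth gives 0, best alternative gives 0.
Others report (2, 8): truth gives 0, best alternative gives 0.
(Remaining 10 profiles checked similarly; truth is weakly best in each.)
In every case the truthful report is at least as good as any alternative, so it is a dominant strategy.

Yes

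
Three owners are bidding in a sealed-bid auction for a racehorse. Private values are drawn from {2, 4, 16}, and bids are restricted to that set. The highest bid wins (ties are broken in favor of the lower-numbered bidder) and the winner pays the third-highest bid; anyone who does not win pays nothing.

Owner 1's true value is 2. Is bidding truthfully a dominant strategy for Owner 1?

Yes

Check each profile of the others' bids and compare truth against every alternative bid.
Others bid (4, 4): truth gives 0, best alternative gives -2.
Others bid (2, 2): truth gives 0, best alternative gives 0.
Others bid (2, 4): truth gives 0, best alternative gives 0.
Others bid (2, 16): truth gives 0, best alternative gives 0.
Others bid (4, 2): truth gives 0, best alternative gives 0.
Others bid (4, 16): truth gives 0, best alternative gives 0.
(Remaining 3 profiles checked similarly; truth is weakly best in each.)
In every case the truthful bid is at least as good as any alternative, so it is a dominant strategy.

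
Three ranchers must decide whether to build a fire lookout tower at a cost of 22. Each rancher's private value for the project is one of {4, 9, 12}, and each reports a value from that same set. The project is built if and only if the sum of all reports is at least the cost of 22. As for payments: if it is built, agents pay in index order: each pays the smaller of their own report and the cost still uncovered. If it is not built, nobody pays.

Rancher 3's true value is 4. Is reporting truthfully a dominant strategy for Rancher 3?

Yes

Check each profile of the others' reports and compare truth against every alternative report.
Others report (4, 9): truth gives 0, best alternative gives -5.
Others report (9, 4): truth gives 0, best alternative gives -5.
Others report (4, 12): truth gives 0, best alternative gives -2.
Others report (12, 4): truth gives 0, best alternative gives -2.
Others report (12, 12): truth gives 4, best alternative gives 4.
Others report (9, 12): truth gives 3, best alternative gives 3.
(Remaining 3 profiles checked similarly; truth is weakly best in each.)
In every case the truthful report is at least as good as any alternative, so it is a dominant strategy.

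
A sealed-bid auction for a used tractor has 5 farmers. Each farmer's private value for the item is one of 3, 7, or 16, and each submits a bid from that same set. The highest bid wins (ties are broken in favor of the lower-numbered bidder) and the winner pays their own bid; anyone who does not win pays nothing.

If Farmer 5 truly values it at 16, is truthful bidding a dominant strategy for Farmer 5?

Consider the case where Farmer 1 bids 3, Farmer 2 bids 3, Farmer 3 bids 3 and Farmer 4 bids 3.
Truthful bid 16: wins, pays 16, utility 16 - 16 = 0.
Bid 7 instead: wins, pays 7, utility 16 - 7 = 9.
Since 9 > 0, bidding 7 is strictly better here, so truthful bidding is not dominant.

No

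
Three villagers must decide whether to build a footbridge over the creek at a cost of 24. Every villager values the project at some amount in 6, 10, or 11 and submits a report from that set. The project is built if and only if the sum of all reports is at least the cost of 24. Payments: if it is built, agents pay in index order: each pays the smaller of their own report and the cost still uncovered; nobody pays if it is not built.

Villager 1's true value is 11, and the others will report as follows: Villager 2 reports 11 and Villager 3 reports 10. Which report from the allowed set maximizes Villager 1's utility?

Report 6: project built, pays 6, utility 11 - 6 = 5.
Report 10: project built, pays 10, utility 11 - 10 = 1.
Report 11: project built, pays 11, utility 11 - 11 = 0.
The best choice is 6 with utility 5.

6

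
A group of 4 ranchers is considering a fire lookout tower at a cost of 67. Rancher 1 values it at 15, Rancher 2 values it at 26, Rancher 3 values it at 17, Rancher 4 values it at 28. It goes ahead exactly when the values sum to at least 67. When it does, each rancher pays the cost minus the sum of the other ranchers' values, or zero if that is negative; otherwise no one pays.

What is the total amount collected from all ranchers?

Total value 86 ≥ cost 67, so it is built.
Rancher 1: others sum to 71; max(0, 67 - 71) = 0.
Rancher 2: others sum to 60; max(0, 67 - 60) = 7.
Rancher 3: others sum to 69; max(0, 67 - 69) = 0.
Rancher 4: others sum to 58; max(0, 67 - 58) = 9.
Total collected = 0 + 7 + 0 + 9 = 16.

16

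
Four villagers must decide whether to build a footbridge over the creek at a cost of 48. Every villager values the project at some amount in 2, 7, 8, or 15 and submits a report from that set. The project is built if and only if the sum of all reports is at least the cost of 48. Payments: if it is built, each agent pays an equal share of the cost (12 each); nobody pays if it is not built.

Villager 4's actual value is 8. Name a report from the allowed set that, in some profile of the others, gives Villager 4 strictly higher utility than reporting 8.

Suppose Villager 1 reports 15, Villager 2 reports 15 and Villager 3 reports 15.
Report 8: project built, pays 12, utility 8 - 12 = -4.
Report 2: project not built, utility 0.
So reporting 2 beats truth here (0 > -4).

2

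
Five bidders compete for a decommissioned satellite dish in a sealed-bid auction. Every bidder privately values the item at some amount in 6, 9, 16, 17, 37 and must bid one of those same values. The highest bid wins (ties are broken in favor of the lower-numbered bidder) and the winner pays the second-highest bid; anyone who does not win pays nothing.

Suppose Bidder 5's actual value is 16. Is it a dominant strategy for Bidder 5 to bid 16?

Yes

Check each profile of the others' bids and compare truth against every alternative bid.
Others bid (6, 6, 6, 6): truth gives 10, best alternative gives 10.
Others bid (6, 6, 6, 9): truth gives 7, best alternative gives 7.
Others bid (6, 6, 9, 6): truth gives 7, best alternative gives 7.
Others bid (6, 6, 9, 9): truth gives 7, best alternative gives 7.
Others bid (6, 9, 6, 6): truth gives 7, best alternative gives 7.
Others bid (6, 9, 6, 9): truth gives 7, best alternative gives 7.
(Remaining 619 profiles checked similarly; truth is weakly best in each.)
In every case the truthful bid is at least as good as any alternative, so it is a dominant strategy.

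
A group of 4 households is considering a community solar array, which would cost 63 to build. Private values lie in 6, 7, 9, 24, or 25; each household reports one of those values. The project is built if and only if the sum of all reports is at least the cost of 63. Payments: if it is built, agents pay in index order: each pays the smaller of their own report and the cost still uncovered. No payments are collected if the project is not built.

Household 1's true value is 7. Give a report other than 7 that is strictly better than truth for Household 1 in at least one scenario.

Suppose Household 2 reports 7, Household 3 reports 25 and Household 4 reports 25.
Report 7: project built, pays 7, utility 7 - 7 = 0.
Report 6: project built, pays 6, utility 7 - 6 = 1.
So reporting 6 beats truth here (1 > 0).

6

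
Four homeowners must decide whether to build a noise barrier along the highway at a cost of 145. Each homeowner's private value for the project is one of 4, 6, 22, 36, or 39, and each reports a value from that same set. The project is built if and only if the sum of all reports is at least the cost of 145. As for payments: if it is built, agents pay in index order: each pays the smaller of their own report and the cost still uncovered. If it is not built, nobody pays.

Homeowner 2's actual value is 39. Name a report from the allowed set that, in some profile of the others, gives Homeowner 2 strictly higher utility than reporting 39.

36

Suppose Homeowner 1 reports 36, Homeowner 3 reports 36 and Homeowner 4 reports 39.
Report 39: project built, pays 39, utility 39 - 39 = 0.
Report 36: project built, pays 36, utility 39 - 36 = 3.
So reporting 36 beats truth here (3 > 0).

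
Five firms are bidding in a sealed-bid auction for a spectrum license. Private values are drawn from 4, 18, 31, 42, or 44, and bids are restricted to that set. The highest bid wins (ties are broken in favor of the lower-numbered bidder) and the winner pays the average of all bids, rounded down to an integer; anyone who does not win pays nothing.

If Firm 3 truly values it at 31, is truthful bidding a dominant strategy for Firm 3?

Consider the case where Firm 1 bids 4, Firm 2 bids 4, Firm 4 bids 4 and Firm 5 bids 4.
Truthful bid 31: wins, pays 9, utility 31 - 9 = 22.
Bid 18 instead: wins, pays 6, utility 31 - 6 = 25.
Since 25 > 22, bidding 18 is strictly better here, so truthful bidding is not dominant.

No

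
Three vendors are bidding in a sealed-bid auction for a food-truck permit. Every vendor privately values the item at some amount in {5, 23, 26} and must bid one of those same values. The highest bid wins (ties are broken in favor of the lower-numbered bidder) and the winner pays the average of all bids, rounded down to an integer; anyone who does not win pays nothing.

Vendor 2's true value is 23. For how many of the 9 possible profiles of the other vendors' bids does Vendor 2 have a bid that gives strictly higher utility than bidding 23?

Others bid (5, 26): truth gives 0; bid 26 gives 4 > 0. Violating.
Others bid (23, 5): truth gives 0; bid 26 gives 5 > 0. Violating.
Others bid (5, 5): truth gives 12; no alternative beats it.
Others bid (5, 23): truth gives 6; no alternative beats it.
(Checking all 9 profiles: 2 have a profitable deviation, 7 do not.)

2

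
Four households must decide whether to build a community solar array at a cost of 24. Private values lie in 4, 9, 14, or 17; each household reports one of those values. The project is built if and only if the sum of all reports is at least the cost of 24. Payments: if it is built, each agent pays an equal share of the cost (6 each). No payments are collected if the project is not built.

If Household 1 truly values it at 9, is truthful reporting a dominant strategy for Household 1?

Consider the case where Household 2 reports 4, Household 3 reports 4 and Household 4 reports 4.
Truthful report 9: project not built, utility 0.
Report 14 instead: project built, pays 6, utility 9 - 6 = 3.
Since 3 > 0, reporting 14 is strictly better here, so truthful reporting is not dominant.

No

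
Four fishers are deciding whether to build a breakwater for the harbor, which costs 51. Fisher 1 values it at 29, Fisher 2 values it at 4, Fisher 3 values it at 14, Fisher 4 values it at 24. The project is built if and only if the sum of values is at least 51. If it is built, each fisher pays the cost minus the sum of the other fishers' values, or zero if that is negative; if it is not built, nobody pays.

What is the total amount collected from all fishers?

13

Total value 71 ≥ cost 51, so it is built.
Fisher 1: others sum to 42; max(0, 51 - 42) = 9.
Fisher 2: others sum to 67; max(0, 51 - 67) = 0.
Fisher 3: others sum to 57; max(0, 51 - 57) = 0.
Fisher 4: others sum to 47; max(0, 51 - 47) = 4.
Total collected = 9 + 0 + 0 + 4 = 13.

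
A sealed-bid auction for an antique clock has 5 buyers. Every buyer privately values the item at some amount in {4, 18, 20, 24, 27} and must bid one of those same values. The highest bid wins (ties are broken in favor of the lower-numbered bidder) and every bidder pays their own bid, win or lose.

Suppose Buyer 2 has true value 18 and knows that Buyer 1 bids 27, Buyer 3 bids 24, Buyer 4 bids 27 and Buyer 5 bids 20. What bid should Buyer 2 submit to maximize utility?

4

Bid 4: loses but pays 4, utility -4.
Bid 18: loses but pays 18, utility -18.
Bid 20: loses but pays 20, utility -20.
Bid 24: loses but pays 24, utility -24.
Bid 27: loses but pays 27, utility -27.
The best choice is 4 with utility -4.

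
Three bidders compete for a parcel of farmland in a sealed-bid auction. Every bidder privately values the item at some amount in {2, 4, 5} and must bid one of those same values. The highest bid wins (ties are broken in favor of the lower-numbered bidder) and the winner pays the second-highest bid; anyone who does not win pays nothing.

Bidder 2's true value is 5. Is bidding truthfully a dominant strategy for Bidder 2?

Check each profile of the others' bids and compare truth against every alternative bid.
Others bid (4, 2): truth gives 1, best alternative gives 0.
Others bid (4, 4): truth gives 1, best alternative gives 0.
Others bid (2, 2): truth gives 3, best alternative gives 3.
Others bid (2, 4): truth gives 1, best alternative gives 1.
Others bid (2, 5): truth gives 0, best alternative gives 0.
Others bid (4, 5): truth gives 0, best alternative gives 0.
(Remaining 3 profiles checked similarly; truth is weakly best in each.)
In every case the truthful bid is at least as good as any alternative, so it is a dominant strategy.

Yes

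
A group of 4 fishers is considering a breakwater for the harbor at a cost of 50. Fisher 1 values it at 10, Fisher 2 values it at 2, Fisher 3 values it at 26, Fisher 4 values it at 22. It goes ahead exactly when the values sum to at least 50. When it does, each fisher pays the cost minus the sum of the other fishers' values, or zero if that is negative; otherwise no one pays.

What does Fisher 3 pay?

Total value 60 ≥ cost 50, so the project is built.
The other fishers' values sum to 34.
Cost minus that sum is 50 - 34 = 16.

16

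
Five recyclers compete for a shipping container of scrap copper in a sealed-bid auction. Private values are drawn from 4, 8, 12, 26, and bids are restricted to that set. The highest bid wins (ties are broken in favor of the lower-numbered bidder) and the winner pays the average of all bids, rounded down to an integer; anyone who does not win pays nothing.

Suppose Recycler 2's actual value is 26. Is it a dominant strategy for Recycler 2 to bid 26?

No

Consider the case where Recycler 1 bids 4, Recycler 3 bids 4, Recycler 4 bids 4 and Recycler 5 bids 4.
Truthful bid 26: wins, pays 8, utility 26 - 8 = 18.
Bid 8 instead: wins, pays 4, utility 26 - 4 = 22.
Since 22 > 18, bidding 8 is strictly better here, so truthful bidding is not dominant.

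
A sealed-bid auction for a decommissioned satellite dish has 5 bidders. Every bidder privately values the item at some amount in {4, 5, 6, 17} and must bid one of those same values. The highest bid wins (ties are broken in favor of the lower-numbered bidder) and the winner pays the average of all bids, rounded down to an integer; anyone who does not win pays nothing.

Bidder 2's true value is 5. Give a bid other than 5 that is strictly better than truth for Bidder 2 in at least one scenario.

Suppose Bidder 1 bids 4, Bidder 3 bids 4, Bidder 4 bids 4 and Bidder 5 bids 6.
Bid 5: loses, pays 0, utility 0.
Bid 6: wins, pays 4, utility 5 - 4 = 1.
So bidding 6 beats truth here (1 > 0).

6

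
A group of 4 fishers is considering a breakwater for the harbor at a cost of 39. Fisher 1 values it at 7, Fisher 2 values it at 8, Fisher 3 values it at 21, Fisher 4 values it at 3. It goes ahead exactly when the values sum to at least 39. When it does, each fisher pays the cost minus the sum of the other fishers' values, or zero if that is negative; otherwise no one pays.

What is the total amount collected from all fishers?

Total value 39 ≥ cost 39, so it is built.
Fisher 1: others sum to 32; max(0, 39 - 32) = 7.
Fisher 2: others sum to 31; max(0, 39 - 31) = 8.
Fisher 3: others sum to 18; max(0, 39 - 18) = 21.
Fisher 4: others sum to 36; max(0, 39 - 36) = 3.
Total collected = 7 + 8 + 21 + 3 = 39.

39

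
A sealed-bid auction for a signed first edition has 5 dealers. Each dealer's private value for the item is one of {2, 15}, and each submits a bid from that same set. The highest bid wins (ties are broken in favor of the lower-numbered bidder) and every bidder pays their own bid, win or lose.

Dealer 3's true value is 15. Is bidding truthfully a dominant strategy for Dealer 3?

Consider the case where Dealer 1 bids 2, Dealer 2 bids 15, Dealer 4 bids 2 and Dealer 5 bids 2.
Truthful bid 15: loses but pays 15, utility -15.
Bid 2 instead: loses but pays 2, utility -2.
Since -2 > -15, bidding 2 is strictly better here, so truthful bidding is not dominant.

No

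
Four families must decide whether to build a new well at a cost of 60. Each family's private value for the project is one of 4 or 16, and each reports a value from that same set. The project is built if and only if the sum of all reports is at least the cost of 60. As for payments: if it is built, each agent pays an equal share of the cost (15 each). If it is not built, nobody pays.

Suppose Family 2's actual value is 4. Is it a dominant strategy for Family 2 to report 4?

Yes

Check each profile of the others' reports and compare truth against every alternative report.
Others report (16, 16, 16): truth gives 0, best alternative gives -11.
Others report (4, 4, 4): truth gives 0, best alternative gives 0.
Others report (4, 4, 16): truth gives 0, best alternative gives 0.
Others report (4, 16, 4): truth gives 0, best alternative gives 0.
Others report (4, 16, 16): truth gives 0, best alternative gives 0.
Others report (16, 4, 4): truth gives 0, best alternative gives 0.
(Remaining 2 profiles checked similarly; truth is weakly best in each.)
In every case the truthful report is at least as good as any alternative, so it is a dominant strategy.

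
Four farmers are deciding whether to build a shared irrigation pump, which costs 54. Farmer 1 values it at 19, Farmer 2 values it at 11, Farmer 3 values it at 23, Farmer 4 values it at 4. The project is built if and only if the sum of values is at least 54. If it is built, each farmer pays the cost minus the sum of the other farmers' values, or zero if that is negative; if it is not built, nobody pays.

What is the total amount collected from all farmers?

Total value 57 ≥ cost 54, so it is built.
Farmer 1: others sum to 38; max(0, 54 - 38) = 16.
Farmer 2: others sum to 46; max(0, 54 - 46) = 8.
Farmer 3: others sum to 34; max(0, 54 - 34) = 20.
Farmer 4: others sum to 53; max(0, 54 - 53) = 1.
Total collected = 16 + 8 + 20 + 1 = 45.

45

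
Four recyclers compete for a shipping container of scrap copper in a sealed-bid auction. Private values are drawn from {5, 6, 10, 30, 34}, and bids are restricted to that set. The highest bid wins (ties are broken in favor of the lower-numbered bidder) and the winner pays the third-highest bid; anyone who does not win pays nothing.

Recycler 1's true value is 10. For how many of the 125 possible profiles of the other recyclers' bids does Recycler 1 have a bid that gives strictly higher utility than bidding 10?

Others bid (5, 5, 30): truth gives 0; bid 30 gives 5 > 0. Violating.
Others bid (5, 5, 34): truth gives 0; bid 34 gives 5 > 0. Violating.
Others bid (5, 6, 30): truth gives 0; bid 30 gives 4 > 0. Violating.
Others bid (5, 6, 34): truth gives 0; bid 34 gives 4 > 0. Violating.
Others bid (5, 5, 5): truth gives 5; no alternative beats it.
Others bid (5, 5, 6): truth gives 5; no alternative beats it.
(Checking all 125 profiles: 24 have a profitable deviation, 101 do not.)

24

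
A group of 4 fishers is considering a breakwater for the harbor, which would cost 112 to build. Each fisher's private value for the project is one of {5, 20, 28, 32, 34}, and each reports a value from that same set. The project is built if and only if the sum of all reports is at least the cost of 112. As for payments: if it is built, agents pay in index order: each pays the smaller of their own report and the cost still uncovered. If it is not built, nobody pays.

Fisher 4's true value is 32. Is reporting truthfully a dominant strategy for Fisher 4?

Yes

Check each profile of the others' reports and compare truth against every alternative report.
Others report (34, 34, 34): truth gives 22, best alternative gives 22.
Others report (32, 34, 34): truth gives 20, best alternative gives 20.
Others report (34, 32, 34): truth gives 20, best alternative gives 20.
Others report (34, 34, 32): truth gives 20, best alternative gives 20.
Others report (32, 32, 34): truth gives 18, best alternative gives 18.
Others report (32, 34, 32): truth gives 18, best alternative gives 18.
(Remaining 119 profiles checked similarly; truth is weakly best in each.)
In every case the truthful report is at least as good as any alternative, so it is a dominant strategy.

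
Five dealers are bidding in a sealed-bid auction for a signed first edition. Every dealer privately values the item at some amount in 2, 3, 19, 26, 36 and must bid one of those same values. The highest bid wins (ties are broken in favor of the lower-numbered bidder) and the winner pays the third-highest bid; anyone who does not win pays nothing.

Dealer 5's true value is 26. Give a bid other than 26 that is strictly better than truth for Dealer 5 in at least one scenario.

36

Suppose Dealer 1 bids 2, Dealer 2 bids 2, Dealer 3 bids 2 and Dealer 4 bids 26.
Bid 26: loses, pays 0, utility 0.
Bid 36: wins, pays 2, utility 26 - 2 = 24.
So bidding 36 beats truth here (24 > 0).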